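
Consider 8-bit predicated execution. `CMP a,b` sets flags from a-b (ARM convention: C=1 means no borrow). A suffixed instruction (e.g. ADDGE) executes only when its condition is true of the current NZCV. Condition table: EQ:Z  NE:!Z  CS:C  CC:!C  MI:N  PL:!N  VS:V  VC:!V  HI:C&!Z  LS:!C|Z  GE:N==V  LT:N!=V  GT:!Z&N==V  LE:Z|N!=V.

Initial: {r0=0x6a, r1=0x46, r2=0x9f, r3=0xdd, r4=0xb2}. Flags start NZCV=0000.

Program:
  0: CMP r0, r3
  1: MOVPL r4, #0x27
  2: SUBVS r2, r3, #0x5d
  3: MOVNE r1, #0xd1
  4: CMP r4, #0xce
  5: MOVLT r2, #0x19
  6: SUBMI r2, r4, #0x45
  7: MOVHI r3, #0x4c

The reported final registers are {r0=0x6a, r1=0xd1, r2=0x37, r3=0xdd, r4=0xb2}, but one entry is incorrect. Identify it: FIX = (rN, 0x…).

0: ✓ CMP  NZCV=1001
1: · MOVPL
2: ✓ SUBVS  r2←0x80
3: ✓ MOVNE  r1←0xd1
4: ✓ CMP  NZCV=1000
5: ✓ MOVLT  r2←0x19
6: ✓ SUBMI  r2←0x6d
7: · MOVHI

FIX = (r2, 0x6d)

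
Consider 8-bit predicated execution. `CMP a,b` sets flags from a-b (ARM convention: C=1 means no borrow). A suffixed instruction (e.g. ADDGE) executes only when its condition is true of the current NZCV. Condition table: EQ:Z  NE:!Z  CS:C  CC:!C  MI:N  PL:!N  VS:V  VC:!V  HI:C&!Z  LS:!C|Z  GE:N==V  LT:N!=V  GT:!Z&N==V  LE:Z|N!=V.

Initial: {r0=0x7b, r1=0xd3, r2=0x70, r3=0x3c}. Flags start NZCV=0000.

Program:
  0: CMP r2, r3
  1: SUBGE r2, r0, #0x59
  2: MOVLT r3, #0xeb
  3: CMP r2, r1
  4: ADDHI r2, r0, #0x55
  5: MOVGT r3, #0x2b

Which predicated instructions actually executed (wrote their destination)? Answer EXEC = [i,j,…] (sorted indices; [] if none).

[0] flags=0010 → (cmp)
[1] flags=0010 GE?T → r2=0x22
[2] flags=0010 LT?F → skip
[3] flags=0000 → (cmp)
[4] flags=0000 HI?F → skip
[5] flags=0000 GT?T → r3=0x2b

EXEC = [1,5]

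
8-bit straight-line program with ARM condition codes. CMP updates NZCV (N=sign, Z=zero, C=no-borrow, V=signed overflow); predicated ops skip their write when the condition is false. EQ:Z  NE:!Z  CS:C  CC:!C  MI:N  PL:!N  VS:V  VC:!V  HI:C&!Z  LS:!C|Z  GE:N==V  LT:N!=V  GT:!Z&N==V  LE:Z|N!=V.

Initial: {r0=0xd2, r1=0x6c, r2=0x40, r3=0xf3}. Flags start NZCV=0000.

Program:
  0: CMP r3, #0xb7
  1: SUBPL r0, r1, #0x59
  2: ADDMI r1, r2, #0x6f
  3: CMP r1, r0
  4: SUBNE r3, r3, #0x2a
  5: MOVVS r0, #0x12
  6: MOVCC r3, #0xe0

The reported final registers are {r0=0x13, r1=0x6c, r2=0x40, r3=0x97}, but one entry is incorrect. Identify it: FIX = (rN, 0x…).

FIX = (r3, 0xc9)

[0] flags=0010 → (cmp)
[1] flags=0010 PL?T → r0=0x13
[2] flags=0010 MI?F → skip
[3] flags=0010 → (cmp)
[4] flags=0010 NE?T → r3=0xc9
[5] flags=0010 VS?F → skip
[6] flags=0010 CC?F → skip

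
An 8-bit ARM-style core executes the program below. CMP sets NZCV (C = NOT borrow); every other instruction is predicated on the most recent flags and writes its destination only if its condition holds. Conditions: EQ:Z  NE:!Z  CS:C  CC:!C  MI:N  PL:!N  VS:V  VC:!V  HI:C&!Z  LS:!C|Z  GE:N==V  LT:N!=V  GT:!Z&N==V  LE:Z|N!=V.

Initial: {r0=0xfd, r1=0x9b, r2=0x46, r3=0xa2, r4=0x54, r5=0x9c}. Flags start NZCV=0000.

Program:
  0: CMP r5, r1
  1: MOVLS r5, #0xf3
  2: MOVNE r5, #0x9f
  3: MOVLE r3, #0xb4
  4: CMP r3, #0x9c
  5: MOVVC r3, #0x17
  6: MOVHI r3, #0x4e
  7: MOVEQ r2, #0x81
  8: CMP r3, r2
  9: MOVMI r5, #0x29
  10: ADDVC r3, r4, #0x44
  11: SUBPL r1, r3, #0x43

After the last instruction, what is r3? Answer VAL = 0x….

VAL = 0x98

[0] flags=0010 → (cmp)
[1] flags=0010 LS?F → skip
[2] flags=0010 NE?T → r5=0x9f
[3] flags=0010 LE?F → skip
[4] flags=0010 → (cmp)
[5] flags=0010 VC?T → r3=0x17
[6] flags=0010 HI?T → r3=0x4e
[7] flags=0010 EQ?F → skip
[8] flags=0010 → (cmp)
[9] flags=0010 MI?F → skip
[10] flags=0010 VC?T → r3=0x98
[11] flags=0010 PL?T → r1=0x55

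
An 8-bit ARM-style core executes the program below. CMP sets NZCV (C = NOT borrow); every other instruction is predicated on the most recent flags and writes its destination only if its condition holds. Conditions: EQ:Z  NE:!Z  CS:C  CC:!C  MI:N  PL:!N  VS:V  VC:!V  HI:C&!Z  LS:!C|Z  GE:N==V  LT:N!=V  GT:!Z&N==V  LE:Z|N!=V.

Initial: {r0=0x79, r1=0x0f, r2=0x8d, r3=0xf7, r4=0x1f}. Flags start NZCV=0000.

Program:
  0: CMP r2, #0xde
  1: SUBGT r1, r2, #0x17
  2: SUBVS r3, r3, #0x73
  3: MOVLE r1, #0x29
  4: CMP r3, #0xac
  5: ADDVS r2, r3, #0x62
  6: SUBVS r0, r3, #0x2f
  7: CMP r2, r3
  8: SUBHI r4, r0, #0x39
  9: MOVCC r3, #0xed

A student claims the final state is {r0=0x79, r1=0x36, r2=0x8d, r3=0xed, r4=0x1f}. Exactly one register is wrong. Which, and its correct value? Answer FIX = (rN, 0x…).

[0] flags=1000 → (cmp)
[1] flags=1000 GT?F → skip
[2] flags=1000 VS?F → skip
[3] flags=1000 LE?T → r1=0x29
[4] flags=0010 → (cmp)
[5] flags=0010 VS?F → skip
[6] flags=0010 VS?F → skip
[7] flags=1000 → (cmp)
[8] flags=1000 HI?F → skip
[9] flags=1000 CC?T → r3=0xed

FIX = (r1, 0x29)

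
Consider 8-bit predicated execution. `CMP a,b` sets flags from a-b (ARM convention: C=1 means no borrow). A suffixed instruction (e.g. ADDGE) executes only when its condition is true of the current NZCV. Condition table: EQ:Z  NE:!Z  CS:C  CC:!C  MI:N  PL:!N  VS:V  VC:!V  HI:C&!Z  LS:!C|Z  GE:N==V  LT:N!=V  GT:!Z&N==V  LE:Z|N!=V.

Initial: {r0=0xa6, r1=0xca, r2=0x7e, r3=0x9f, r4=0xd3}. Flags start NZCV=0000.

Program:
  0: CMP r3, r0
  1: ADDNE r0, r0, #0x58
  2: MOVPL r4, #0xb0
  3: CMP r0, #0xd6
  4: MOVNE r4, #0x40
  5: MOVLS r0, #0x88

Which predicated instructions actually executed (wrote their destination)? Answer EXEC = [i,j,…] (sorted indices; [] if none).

EXEC = [1,4]

[0] flags=1000 → (cmp)
[1] flags=1000 NE?T → r0=0xfe
[2] flags=1000 PL?F → skip
[3] flags=0010 → (cmp)
[4] flags=0010 NE?T → r4=0x40
[5] flags=0010 LS?F → skip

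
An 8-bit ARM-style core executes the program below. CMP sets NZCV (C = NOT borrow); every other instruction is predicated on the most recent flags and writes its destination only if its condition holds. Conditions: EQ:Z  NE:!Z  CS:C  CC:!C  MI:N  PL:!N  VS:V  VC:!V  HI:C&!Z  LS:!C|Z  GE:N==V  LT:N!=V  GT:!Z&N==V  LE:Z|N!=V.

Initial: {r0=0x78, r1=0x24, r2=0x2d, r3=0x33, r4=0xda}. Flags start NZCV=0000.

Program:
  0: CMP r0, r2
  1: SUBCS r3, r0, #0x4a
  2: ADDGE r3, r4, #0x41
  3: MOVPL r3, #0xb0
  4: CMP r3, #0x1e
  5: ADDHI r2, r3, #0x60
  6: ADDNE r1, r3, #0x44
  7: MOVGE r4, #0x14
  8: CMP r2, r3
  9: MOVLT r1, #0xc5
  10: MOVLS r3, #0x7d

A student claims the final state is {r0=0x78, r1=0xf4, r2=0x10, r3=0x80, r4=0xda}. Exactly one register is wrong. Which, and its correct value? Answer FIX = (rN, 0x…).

[0] flags=0010 → (cmp)
[1] flags=0010 CS?T → r3=0x2e
[2] flags=0010 GE?T → r3=0x1b
[3] flags=0010 PL?T → r3=0xb0
[4] flags=1010 → (cmp)
[5] flags=1010 HI?T → r2=0x10
[6] flags=1010 NE?T → r1=0xf4
[7] flags=1010 GE?F → skip
[8] flags=0000 → (cmp)
[9] flags=0000 LT?F → skip
[10] flags=0000 LS?T → r3=0x7d

FIX = (r3, 0x7d)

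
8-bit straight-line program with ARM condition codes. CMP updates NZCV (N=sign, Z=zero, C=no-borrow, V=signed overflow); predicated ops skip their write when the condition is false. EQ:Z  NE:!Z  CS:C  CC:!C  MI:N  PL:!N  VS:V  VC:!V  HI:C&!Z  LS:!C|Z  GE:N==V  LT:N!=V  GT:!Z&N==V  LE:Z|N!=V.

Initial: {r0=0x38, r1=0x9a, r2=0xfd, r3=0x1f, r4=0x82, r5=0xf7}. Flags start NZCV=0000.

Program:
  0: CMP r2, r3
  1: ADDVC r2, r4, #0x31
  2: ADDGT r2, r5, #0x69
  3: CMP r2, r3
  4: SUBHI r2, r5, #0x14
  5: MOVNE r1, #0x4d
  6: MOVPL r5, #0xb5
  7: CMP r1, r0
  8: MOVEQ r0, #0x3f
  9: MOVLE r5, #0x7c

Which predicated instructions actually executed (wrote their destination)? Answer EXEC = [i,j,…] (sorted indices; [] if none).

0: ✓ CMP  NZCV=1010
1: ✓ ADDVC  r2←0xb3
2: · ADDGT
3: ✓ CMP  NZCV=1010
4: ✓ SUBHI  r2←0xe3
5: ✓ MOVNE  r1←0x4d
6: · MOVPL
7: ✓ CMP  NZCV=0010
8: · MOVEQ
9: · MOVLE

EXEC = [1,4,5]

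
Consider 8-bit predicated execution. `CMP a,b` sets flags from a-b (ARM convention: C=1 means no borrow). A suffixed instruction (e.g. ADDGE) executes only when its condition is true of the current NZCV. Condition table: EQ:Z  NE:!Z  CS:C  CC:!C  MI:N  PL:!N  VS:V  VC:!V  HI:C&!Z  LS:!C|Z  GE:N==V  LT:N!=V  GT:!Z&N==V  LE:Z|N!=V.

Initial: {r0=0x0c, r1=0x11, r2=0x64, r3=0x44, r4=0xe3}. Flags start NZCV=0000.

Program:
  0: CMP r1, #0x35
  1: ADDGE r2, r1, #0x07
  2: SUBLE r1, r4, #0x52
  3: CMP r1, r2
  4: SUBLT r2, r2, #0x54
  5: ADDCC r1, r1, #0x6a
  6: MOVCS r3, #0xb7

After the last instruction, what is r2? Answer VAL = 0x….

0: ✓ CMP  NZCV=1000
1: · ADDGE
2: ✓ SUBLE  r1←0x91
3: ✓ CMP  NZCV=0011
4: ✓ SUBLT  r2←0x10
5: · ADDCC
6: ✓ MOVCS  r3←0xb7

VAL = 0x10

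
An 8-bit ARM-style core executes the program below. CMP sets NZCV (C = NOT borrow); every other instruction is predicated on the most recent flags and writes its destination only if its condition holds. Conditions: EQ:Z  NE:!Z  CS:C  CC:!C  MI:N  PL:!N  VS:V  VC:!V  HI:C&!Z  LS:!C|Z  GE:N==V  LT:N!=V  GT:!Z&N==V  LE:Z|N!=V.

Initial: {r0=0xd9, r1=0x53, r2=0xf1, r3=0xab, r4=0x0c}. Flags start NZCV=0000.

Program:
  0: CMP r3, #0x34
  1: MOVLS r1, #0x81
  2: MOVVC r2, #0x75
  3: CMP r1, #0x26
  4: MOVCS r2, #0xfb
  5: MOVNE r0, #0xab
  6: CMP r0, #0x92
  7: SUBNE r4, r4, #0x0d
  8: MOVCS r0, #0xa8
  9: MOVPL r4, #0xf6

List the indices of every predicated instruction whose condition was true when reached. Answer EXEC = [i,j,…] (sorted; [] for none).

EXEC = [4,5,7,8,9]

0: ✓ CMP  NZCV=0011
1: · MOVLS
2: · MOVVC
3: ✓ CMP  NZCV=0010
4: ✓ MOVCS  r2←0xfb
5: ✓ MOVNE  r0←0xab
6: ✓ CMP  NZCV=0010
7: ✓ SUBNE  r4←0xff
8: ✓ MOVCS  r0←0xa8
9: ✓ MOVPL  r4←0xf6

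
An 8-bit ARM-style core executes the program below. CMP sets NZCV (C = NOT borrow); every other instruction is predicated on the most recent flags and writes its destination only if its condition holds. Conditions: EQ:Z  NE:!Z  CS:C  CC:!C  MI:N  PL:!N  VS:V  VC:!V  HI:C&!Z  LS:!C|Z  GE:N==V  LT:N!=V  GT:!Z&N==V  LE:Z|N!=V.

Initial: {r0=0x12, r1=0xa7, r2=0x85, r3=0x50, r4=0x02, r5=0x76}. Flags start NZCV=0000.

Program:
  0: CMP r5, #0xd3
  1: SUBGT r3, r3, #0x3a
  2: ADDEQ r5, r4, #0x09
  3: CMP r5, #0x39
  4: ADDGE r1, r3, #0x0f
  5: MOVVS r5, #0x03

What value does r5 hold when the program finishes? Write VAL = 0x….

[0] flags=1001 → (cmp)
[1] flags=1001 GT?T → r3=0x16
[2] flags=1001 EQ?F → skip
[3] flags=0010 → (cmp)
[4] flags=0010 GE?T → r1=0x25
[5] flags=0010 VS?F → skip

VAL = 0x76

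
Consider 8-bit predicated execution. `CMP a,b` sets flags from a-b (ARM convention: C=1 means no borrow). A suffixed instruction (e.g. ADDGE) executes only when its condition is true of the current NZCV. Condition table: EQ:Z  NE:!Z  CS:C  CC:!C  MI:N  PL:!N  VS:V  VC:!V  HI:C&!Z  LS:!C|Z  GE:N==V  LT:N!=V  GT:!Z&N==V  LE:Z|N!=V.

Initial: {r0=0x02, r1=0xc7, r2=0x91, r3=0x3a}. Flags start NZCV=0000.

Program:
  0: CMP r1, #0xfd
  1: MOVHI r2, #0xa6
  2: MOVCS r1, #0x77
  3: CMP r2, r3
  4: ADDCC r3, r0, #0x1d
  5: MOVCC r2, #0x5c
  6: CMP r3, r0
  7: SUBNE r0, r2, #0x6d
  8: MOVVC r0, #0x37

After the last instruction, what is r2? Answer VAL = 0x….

VAL = 0x91

0: ✓ CMP  NZCV=1000
1: · MOVHI
2: · MOVCS
3: ✓ CMP  NZCV=0011
4: · ADDCC
5: · MOVCC
6: ✓ CMP  NZCV=0010
7: ✓ SUBNE  r0←0x24
8: ✓ MOVVC  r0←0x37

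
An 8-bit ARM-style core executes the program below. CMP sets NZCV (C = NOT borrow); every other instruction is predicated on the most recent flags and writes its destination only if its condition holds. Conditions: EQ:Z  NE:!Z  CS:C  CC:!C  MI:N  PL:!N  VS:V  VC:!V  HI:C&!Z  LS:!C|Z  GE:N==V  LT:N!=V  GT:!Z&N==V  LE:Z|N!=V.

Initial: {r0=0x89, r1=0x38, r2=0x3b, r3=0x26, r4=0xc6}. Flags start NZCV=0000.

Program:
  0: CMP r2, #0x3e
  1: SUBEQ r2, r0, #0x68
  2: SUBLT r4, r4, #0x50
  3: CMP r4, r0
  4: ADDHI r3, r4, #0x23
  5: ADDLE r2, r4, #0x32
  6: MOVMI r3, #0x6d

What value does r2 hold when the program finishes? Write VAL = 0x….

VAL = 0x3b

0: ✓ CMP  NZCV=1000
1: · SUBEQ
2: ✓ SUBLT  r4←0x76
3: ✓ CMP  NZCV=1001
4: · ADDHI
5: · ADDLE
6: ✓ MOVMI  r3←0x6d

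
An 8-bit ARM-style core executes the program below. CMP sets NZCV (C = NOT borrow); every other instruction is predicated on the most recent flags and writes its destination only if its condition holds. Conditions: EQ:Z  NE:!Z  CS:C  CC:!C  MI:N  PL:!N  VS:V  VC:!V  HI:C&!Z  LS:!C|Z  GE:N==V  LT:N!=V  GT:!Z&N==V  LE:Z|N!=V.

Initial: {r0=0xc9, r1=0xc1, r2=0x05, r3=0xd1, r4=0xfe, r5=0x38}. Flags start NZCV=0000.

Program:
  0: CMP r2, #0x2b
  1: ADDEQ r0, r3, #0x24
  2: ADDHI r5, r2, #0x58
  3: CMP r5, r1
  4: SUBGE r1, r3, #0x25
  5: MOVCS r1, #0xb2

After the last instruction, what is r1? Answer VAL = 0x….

VAL = 0xac

[0] flags=1000 → (cmp)
[1] flags=1000 EQ?F → skip
[2] flags=1000 HI?F → skip
[3] flags=0000 → (cmp)
[4] flags=0000 GE?T → r1=0xac
[5] flags=0000 CS?F → skip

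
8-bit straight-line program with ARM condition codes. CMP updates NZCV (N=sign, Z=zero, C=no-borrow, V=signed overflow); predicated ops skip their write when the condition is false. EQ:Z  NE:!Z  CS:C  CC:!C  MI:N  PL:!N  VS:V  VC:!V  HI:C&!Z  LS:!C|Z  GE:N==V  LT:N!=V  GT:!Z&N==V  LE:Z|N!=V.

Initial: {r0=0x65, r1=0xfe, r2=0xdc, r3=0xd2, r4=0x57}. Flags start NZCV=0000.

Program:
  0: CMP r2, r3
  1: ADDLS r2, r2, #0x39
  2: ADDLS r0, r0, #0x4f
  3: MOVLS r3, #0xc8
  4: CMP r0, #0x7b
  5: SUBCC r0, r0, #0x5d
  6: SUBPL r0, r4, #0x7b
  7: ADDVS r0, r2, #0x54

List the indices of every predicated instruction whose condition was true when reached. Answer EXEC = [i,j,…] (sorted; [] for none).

EXEC = [5]

0: ✓ CMP  NZCV=0010
1: · ADDLS
2: · ADDLS
3: · MOVLS
4: ✓ CMP  NZCV=1000
5: ✓ SUBCC  r0←0x08
6: · SUBPL
7: · ADDVS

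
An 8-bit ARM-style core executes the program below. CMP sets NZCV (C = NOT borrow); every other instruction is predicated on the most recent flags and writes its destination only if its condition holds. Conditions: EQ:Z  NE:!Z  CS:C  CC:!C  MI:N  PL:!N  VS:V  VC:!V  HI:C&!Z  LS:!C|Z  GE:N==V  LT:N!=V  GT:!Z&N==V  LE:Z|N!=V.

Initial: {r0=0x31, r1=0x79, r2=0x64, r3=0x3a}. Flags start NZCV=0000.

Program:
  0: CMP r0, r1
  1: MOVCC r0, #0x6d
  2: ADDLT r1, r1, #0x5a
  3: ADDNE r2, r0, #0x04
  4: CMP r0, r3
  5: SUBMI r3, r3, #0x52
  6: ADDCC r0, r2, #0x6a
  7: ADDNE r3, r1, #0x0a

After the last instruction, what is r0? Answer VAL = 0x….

VAL = 0x6d

0: ✓ CMP  NZCV=1000
1: ✓ MOVCC  r0←0x6d
2: ✓ ADDLT  r1←0xd3
3: ✓ ADDNE  r2←0x71
4: ✓ CMP  NZCV=0010
5: · SUBMI
6: · ADDCC
7: ✓ ADDNE  r3←0xdd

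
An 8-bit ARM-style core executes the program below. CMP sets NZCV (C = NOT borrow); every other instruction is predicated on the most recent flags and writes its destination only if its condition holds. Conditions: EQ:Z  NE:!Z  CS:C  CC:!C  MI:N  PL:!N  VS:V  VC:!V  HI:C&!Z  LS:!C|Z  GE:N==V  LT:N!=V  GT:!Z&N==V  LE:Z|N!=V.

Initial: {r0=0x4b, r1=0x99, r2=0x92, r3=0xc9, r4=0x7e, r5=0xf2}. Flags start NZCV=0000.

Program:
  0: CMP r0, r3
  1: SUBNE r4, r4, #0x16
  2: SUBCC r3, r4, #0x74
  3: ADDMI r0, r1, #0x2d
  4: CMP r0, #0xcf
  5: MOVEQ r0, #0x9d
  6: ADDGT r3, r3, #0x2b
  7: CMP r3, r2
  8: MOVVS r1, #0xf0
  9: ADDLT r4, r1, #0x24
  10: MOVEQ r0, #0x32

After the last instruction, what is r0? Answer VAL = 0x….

VAL = 0xc6

0: ✓ CMP  NZCV=1001
1: ✓ SUBNE  r4←0x68
2: ✓ SUBCC  r3←0xf4
3: ✓ ADDMI  r0←0xc6
4: ✓ CMP  NZCV=1000
5: · MOVEQ
6: · ADDGT
7: ✓ CMP  NZCV=0010
8: · MOVVS
9: · ADDLT
10: · MOVEQ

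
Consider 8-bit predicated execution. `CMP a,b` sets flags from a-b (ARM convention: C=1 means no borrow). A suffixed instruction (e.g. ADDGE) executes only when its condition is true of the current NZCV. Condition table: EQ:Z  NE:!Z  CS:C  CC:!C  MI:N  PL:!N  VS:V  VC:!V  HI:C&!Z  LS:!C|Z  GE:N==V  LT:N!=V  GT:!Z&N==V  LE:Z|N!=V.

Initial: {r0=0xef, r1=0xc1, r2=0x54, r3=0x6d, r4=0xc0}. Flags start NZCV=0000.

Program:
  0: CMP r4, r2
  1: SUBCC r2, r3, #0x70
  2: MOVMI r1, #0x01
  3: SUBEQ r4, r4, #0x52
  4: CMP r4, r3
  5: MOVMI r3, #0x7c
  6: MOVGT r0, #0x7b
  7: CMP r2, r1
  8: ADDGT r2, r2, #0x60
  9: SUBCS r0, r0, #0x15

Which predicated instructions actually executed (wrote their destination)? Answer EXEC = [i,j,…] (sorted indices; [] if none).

EXEC = [8]

[0] flags=0011 → (cmp)
[1] flags=0011 CC?F → skip
[2] flags=0011 MI?F → skip
[3] flags=0011 EQ?F → skip
[4] flags=0011 → (cmp)
[5] flags=0011 MI?F → skip
[6] flags=0011 GT?F → skip
[7] flags=1001 → (cmp)
[8] flags=1001 GT?T → r2=0xb4
[9] flags=1001 CS?F → skip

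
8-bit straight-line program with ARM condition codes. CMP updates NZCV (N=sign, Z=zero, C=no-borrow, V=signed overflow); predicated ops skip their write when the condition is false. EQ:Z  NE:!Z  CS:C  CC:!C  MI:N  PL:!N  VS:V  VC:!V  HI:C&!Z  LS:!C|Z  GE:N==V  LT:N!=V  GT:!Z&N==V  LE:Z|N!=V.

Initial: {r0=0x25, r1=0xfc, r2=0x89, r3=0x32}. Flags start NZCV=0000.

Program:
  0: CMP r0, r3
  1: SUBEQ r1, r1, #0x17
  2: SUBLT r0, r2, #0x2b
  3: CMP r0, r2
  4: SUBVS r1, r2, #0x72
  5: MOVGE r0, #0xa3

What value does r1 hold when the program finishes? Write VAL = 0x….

0: ✓ CMP  NZCV=1000
1: · SUBEQ
2: ✓ SUBLT  r0←0x5e
3: ✓ CMP  NZCV=1001
4: ✓ SUBVS  r1←0x17
5: ✓ MOVGE  r0←0xa3

VAL = 0x17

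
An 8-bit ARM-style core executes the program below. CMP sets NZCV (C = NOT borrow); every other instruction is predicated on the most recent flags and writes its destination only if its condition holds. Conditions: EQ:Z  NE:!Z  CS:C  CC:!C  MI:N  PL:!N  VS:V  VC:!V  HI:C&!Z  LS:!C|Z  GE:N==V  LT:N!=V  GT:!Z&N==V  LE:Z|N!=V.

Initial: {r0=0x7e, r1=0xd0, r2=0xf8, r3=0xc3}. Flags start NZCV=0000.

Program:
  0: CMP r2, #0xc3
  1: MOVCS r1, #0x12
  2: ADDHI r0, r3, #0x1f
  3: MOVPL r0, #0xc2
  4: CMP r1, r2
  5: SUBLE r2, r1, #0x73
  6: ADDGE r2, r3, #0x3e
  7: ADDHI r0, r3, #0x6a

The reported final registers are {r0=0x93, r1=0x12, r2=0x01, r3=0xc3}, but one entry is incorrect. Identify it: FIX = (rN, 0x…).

0: ✓ CMP  NZCV=0010
1: ✓ MOVCS  r1←0x12
2: ✓ ADDHI  r0←0xe2
3: ✓ MOVPL  r0←0xc2
4: ✓ CMP  NZCV=0000
5: · SUBLE
6: ✓ ADDGE  r2←0x01
7: · ADDHI

FIX = (r0, 0xc2)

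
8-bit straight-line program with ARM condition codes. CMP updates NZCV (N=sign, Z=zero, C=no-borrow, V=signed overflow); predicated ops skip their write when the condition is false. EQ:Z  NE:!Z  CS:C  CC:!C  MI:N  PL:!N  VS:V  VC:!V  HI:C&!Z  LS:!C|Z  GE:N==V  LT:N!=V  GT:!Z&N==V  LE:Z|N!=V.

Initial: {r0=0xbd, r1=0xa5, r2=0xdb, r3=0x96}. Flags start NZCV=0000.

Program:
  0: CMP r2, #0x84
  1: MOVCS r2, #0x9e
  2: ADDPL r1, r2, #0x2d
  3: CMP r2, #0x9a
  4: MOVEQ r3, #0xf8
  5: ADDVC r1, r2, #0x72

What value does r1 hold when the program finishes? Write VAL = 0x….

0: ✓ CMP  NZCV=0010
1: ✓ MOVCS  r2←0x9e
2: ✓ ADDPL  r1←0xcb
3: ✓ CMP  NZCV=0010
4: · MOVEQ
5: ✓ ADDVC  r1←0x10

VAL = 0x10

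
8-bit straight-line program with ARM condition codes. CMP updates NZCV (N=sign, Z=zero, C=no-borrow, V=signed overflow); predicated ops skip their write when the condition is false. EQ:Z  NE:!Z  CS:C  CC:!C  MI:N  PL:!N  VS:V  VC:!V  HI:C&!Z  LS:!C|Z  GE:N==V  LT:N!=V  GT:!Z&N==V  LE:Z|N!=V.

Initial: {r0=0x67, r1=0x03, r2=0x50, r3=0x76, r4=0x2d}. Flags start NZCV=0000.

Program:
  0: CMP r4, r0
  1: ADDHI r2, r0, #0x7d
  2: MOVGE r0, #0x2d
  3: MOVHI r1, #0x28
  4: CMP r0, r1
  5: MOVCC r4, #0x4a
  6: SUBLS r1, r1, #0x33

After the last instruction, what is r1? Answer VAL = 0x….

0: ✓ CMP  NZCV=1000
1: · ADDHI
2: · MOVGE
3: · MOVHI
4: ✓ CMP  NZCV=0010
5: · MOVCC
6: · SUBLS

VAL = 0x03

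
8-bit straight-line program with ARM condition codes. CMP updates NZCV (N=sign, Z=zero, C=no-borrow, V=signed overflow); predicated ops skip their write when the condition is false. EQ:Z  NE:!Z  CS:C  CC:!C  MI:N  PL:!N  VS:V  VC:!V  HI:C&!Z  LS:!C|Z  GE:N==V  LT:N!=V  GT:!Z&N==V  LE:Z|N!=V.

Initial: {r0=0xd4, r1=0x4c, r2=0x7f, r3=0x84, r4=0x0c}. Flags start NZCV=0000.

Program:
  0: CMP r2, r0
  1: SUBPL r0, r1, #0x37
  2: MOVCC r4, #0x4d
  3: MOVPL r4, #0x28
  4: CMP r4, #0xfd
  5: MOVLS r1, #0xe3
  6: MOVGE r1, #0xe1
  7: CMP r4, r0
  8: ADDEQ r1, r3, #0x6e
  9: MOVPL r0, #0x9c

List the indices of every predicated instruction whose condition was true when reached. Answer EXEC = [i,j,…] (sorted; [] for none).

EXEC = [2,5,6,9]

[0] flags=1001 → (cmp)
[1] flags=1001 PL?F → skip
[2] flags=1001 CC?T → r4=0x4d
[3] flags=1001 PL?F → skip
[4] flags=0000 → (cmp)
[5] flags=0000 LS?T → r1=0xe3
[6] flags=0000 GE?T → r1=0xe1
[7] flags=0000 → (cmp)
[8] flags=0000 EQ?F → skip
[9] flags=0000 PL?T → r0=0x9c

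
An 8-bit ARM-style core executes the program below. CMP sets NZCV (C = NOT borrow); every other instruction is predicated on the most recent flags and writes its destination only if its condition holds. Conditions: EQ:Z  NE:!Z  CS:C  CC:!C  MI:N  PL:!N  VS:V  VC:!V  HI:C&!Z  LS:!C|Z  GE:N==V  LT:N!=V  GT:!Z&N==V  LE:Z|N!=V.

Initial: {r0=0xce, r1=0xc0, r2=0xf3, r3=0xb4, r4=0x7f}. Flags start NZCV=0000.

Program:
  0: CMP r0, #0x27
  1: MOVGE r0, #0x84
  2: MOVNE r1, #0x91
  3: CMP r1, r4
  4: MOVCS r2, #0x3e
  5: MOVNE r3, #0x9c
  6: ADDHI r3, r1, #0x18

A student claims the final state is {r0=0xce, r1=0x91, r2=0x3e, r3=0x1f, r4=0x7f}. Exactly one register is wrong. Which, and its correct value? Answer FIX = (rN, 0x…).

[0] flags=1010 → (cmp)
[1] flags=1010 GE?F → skip
[2] flags=1010 NE?T → r1=0x91
[3] flags=0011 → (cmp)
[4] flags=0011 CS?T → r2=0x3e
[5] flags=0011 NE?T → r3=0x9c
[6] flags=0011 HI?T → r3=0xa9

FIX = (r3, 0xa9)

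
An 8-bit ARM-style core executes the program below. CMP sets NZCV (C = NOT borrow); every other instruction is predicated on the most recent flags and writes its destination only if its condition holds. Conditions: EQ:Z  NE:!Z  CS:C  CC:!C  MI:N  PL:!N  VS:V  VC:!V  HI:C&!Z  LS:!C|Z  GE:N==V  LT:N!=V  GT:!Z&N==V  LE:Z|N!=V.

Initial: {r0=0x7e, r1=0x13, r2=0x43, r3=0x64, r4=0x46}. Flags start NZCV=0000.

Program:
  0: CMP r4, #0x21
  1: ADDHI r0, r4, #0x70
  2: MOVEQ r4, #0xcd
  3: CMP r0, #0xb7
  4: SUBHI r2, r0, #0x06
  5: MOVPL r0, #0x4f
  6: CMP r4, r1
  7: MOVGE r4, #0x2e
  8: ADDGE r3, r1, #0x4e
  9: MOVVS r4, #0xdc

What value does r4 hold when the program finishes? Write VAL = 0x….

VAL = 0x2e

[0] flags=0010 → (cmp)
[1] flags=0010 HI?T → r0=0xb6
[2] flags=0010 EQ?F → skip
[3] flags=1000 → (cmp)
[4] flags=1000 HI?F → skip
[5] flags=1000 PL?F → skip
[6] flags=0010 → (cmp)
[7] flags=0010 GE?T → r4=0x2e
[8] flags=0010 GE?T → r3=0x61
[9] flags=0010 VS?F → skip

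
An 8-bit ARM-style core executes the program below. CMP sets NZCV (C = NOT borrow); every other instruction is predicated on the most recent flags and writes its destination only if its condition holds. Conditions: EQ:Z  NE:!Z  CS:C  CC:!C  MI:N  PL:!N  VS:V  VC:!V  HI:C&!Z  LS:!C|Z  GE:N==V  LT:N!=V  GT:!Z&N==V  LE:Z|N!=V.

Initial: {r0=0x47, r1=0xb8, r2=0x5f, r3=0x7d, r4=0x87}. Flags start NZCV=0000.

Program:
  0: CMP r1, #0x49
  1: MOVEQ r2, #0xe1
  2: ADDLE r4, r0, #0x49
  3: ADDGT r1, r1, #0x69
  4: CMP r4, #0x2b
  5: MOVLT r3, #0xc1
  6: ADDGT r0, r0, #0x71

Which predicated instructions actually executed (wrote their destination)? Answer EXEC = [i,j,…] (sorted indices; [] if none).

[0] flags=0011 → (cmp)
[1] flags=0011 EQ?F → skip
[2] flags=0011 LE?T → r4=0x90
[3] flags=0011 GT?F → skip
[4] flags=0011 → (cmp)
[5] flags=0011 LT?T → r3=0xc1
[6] flags=0011 GT?F → skip

EXEC = [2,5]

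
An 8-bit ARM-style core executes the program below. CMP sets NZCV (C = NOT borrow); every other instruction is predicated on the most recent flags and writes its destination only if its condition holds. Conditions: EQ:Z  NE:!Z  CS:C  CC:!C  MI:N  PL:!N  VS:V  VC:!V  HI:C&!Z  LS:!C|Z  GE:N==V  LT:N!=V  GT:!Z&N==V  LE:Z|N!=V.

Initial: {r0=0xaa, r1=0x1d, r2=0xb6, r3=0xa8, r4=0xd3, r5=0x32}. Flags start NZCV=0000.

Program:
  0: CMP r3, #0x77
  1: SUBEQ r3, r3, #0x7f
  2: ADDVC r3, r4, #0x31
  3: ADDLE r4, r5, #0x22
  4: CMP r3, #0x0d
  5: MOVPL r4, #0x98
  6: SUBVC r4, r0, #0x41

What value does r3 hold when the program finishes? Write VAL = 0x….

VAL = 0xa8

[0] flags=0011 → (cmp)
[1] flags=0011 EQ?F → skip
[2] flags=0011 VC?F → skip
[3] flags=0011 LE?T → r4=0x54
[4] flags=1010 → (cmp)
[5] flags=1010 PL?F → skip
[6] flags=1010 VC?T → r4=0x69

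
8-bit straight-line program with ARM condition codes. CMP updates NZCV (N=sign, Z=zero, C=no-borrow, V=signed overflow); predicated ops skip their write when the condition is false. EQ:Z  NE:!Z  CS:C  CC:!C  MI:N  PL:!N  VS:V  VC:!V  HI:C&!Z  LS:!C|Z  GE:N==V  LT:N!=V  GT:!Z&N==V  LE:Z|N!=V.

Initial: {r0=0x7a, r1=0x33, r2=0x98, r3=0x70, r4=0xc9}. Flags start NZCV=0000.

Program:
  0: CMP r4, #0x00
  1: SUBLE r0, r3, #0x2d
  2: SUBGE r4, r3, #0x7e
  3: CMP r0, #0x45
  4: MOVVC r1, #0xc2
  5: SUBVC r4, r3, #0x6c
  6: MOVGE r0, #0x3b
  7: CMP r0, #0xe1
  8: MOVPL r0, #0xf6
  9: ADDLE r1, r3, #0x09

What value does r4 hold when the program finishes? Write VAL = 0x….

VAL = 0x04

0: ✓ CMP  NZCV=1010
1: ✓ SUBLE  r0←0x43
2: · SUBGE
3: ✓ CMP  NZCV=1000
4: ✓ MOVVC  r1←0xc2
5: ✓ SUBVC  r4←0x04
6: · MOVGE
7: ✓ CMP  NZCV=0000
8: ✓ MOVPL  r0←0xf6
9: · ADDLE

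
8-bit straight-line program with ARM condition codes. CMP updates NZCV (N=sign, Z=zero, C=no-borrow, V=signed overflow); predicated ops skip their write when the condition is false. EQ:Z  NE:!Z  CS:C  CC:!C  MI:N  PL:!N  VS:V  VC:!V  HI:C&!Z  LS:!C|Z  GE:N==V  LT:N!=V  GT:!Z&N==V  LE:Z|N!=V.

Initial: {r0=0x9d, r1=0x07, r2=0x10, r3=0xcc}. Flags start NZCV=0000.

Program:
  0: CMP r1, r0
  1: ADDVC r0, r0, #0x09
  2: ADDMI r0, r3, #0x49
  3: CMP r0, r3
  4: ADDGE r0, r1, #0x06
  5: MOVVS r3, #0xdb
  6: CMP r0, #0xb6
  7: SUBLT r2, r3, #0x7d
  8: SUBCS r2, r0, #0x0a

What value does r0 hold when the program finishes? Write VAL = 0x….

0: ✓ CMP  NZCV=0000
1: ✓ ADDVC  r0←0xa6
2: · ADDMI
3: ✓ CMP  NZCV=1000
4: · ADDGE
5: · MOVVS
6: ✓ CMP  NZCV=1000
7: ✓ SUBLT  r2←0x4f
8: · SUBCS

VAL = 0xa6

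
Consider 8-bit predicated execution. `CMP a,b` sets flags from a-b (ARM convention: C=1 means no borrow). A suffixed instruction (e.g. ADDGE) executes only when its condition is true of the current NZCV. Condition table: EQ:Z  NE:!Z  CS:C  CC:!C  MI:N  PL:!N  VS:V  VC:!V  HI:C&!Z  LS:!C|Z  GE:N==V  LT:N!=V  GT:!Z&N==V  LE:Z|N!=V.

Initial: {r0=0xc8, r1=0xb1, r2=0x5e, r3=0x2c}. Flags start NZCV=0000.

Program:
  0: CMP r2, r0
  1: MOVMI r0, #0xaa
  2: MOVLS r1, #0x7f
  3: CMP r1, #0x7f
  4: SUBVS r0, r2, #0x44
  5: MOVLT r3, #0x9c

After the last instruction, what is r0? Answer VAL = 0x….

[0] flags=1001 → (cmp)
[1] flags=1001 MI?T → r0=0xaa
[2] flags=1001 LS?T → r1=0x7f
[3] flags=0110 → (cmp)
[4] flags=0110 VS?F → skip
[5] flags=0110 LT?F → skip

VAL = 0xaa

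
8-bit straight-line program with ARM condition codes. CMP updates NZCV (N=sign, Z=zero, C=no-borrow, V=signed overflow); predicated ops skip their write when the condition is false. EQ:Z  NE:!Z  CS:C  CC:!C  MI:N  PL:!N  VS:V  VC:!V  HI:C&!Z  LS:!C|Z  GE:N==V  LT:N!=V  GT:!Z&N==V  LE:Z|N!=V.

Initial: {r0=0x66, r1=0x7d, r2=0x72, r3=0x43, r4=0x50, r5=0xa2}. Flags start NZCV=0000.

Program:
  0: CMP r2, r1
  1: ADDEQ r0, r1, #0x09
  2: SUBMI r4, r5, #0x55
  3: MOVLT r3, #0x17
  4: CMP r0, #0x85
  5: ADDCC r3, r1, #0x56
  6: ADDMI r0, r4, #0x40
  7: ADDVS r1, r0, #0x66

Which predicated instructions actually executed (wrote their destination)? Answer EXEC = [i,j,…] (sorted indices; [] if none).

EXEC = [2,3,5,6,7]

0: ✓ CMP  NZCV=1000
1: · ADDEQ
2: ✓ SUBMI  r4←0x4d
3: ✓ MOVLT  r3←0x17
4: ✓ CMP  NZCV=1001
5: ✓ ADDCC  r3←0xd3
6: ✓ ADDMI  r0←0x8d
7: ✓ ADDVS  r1←0xf3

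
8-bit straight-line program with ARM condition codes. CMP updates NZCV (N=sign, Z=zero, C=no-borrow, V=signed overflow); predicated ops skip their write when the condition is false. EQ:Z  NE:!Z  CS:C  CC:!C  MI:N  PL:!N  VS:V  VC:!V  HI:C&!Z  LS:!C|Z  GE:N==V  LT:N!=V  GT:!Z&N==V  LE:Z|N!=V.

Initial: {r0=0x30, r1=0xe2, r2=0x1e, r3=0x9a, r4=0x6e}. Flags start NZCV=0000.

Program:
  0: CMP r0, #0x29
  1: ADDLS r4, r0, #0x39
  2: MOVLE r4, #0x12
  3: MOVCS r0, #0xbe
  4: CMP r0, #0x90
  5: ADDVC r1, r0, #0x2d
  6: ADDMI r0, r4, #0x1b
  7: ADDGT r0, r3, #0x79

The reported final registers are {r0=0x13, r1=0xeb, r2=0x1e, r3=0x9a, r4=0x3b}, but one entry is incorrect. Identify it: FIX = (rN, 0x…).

[0] flags=0010 → (cmp)
[1] flags=0010 LS?F → skip
[2] flags=0010 LE?F → skip
[3] flags=0010 CS?T → r0=0xbe
[4] flags=0010 → (cmp)
[5] flags=0010 VC?T → r1=0xeb
[6] flags=0010 MI?F → skip
[7] flags=0010 GT?T → r0=0x13

FIX = (r4, 0x6e)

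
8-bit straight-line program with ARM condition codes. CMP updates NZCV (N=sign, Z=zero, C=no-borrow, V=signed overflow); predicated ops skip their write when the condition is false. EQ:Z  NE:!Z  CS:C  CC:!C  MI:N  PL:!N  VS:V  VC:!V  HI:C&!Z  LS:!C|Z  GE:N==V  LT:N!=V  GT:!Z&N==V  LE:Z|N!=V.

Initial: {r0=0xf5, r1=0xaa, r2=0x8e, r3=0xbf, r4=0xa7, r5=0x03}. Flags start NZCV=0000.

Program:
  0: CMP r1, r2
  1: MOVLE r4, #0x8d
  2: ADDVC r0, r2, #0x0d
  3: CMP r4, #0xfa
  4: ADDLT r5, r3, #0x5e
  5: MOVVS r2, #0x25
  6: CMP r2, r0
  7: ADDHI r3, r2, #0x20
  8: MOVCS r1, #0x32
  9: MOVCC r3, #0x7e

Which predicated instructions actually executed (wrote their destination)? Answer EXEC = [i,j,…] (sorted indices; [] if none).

EXEC = [2,4,9]

0: ✓ CMP  NZCV=0010
1: · MOVLE
2: ✓ ADDVC  r0←0x9b
3: ✓ CMP  NZCV=1000
4: ✓ ADDLT  r5←0x1d
5: · MOVVS
6: ✓ CMP  NZCV=1000
7: · ADDHI
8: · MOVCS
9: ✓ MOVCC  r3←0x7e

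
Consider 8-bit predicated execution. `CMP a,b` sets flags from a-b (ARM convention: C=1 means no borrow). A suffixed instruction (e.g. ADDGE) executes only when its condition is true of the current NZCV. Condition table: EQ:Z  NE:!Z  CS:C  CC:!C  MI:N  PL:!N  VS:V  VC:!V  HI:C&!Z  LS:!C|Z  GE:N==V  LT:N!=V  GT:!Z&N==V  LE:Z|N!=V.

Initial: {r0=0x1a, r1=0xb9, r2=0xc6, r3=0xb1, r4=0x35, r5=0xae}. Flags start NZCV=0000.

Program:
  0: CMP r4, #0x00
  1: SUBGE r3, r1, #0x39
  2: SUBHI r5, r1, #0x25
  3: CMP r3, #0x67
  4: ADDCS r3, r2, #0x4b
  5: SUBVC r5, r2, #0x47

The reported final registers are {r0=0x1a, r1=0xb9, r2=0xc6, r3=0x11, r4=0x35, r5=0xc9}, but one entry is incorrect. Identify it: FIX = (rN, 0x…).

0: ✓ CMP  NZCV=0010
1: ✓ SUBGE  r3←0x80
2: ✓ SUBHI  r5←0x94
3: ✓ CMP  NZCV=0011
4: ✓ ADDCS  r3←0x11
5: · SUBVC

FIX = (r5, 0x94)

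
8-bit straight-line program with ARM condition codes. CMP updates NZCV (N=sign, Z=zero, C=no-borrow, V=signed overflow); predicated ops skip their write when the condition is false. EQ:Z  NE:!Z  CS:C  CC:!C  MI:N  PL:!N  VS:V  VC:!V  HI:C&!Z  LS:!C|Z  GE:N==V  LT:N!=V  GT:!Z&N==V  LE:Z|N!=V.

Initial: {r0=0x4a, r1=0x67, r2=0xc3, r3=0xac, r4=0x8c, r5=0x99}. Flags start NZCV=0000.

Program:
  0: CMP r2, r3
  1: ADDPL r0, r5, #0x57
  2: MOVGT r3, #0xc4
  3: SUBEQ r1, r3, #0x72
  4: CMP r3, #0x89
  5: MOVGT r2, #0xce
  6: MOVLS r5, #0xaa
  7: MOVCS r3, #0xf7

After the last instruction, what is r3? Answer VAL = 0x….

[0] flags=0010 → (cmp)
[1] flags=0010 PL?T → r0=0xf0
[2] flags=0010 GT?T → r3=0xc4
[3] flags=0010 EQ?F → skip
[4] flags=0010 → (cmp)
[5] flags=0010 GT?T → r2=0xce
[6] flags=0010 LS?F → skip
[7] flags=0010 CS?T → r3=0xf7

VAL = 0xf7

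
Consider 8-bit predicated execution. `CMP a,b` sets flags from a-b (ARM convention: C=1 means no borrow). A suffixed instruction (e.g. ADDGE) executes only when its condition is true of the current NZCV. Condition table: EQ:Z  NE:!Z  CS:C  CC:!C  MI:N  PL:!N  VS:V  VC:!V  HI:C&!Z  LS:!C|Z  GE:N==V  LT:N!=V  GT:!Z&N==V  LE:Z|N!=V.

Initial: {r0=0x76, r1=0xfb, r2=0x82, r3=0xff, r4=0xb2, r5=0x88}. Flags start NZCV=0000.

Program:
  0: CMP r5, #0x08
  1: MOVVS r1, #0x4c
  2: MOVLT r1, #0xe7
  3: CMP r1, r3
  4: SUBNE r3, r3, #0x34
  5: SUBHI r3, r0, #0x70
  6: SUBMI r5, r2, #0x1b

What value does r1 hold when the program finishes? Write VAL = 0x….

[0] flags=1010 → (cmp)
[1] flags=1010 VS?F → skip
[2] flags=1010 LT?T → r1=0xe7
[3] flags=1000 → (cmp)
[4] flags=1000 NE?T → r3=0xcb
[5] flags=1000 HI?F → skip
[6] flags=1000 MI?T → r5=0x67

VAL = 0xe7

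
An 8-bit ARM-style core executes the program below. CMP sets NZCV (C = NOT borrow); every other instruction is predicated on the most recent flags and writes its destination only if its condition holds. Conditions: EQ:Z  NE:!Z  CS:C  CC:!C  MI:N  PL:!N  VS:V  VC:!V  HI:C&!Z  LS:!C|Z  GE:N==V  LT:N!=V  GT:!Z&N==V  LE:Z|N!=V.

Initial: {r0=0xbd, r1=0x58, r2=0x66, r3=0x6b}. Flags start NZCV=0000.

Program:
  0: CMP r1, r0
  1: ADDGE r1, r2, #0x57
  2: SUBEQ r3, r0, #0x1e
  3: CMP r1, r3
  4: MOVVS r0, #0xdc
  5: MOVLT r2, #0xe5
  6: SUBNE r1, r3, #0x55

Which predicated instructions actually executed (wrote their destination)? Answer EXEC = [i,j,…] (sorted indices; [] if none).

EXEC = [1,4,5,6]

0: ✓ CMP  NZCV=1001
1: ✓ ADDGE  r1←0xbd
2: · SUBEQ
3: ✓ CMP  NZCV=0011
4: ✓ MOVVS  r0←0xdc
5: ✓ MOVLT  r2←0xe5
6: ✓ SUBNE  r1←0x16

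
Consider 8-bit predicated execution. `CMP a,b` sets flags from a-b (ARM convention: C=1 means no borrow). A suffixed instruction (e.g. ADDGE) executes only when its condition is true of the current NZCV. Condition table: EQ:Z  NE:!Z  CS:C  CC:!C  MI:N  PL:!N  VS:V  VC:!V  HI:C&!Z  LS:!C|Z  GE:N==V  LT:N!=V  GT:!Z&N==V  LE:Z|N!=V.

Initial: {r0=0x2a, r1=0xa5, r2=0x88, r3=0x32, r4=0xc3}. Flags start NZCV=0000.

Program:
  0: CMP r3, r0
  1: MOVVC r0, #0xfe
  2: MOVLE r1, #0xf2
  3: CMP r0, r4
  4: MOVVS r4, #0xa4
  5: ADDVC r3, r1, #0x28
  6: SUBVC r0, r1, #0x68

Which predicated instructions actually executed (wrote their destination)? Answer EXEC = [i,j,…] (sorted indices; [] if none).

EXEC = [1,5,6]

[0] flags=0010 → (cmp)
[1] flags=0010 VC?T → r0=0xfe
[2] flags=0010 LE?F → skip
[3] flags=0010 → (cmp)
[4] flags=0010 VS?F → skip
[5] flags=0010 VC?T → r3=0xcd
[6] flags=0010 VC?T → r0=0x3d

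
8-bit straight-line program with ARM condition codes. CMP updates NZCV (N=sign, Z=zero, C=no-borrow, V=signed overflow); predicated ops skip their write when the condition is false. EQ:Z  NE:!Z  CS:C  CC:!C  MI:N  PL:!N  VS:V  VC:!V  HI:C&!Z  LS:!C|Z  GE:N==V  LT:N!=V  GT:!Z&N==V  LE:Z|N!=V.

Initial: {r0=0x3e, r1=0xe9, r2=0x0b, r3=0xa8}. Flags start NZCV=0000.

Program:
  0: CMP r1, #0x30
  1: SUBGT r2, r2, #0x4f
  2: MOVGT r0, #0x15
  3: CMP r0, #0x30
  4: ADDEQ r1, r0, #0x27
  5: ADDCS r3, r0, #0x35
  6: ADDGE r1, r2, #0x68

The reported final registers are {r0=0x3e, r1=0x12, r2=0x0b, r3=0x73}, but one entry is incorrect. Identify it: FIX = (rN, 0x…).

[0] flags=1010 → (cmp)
[1] flags=1010 GT?F → skip
[2] flags=1010 GT?F → skip
[3] flags=0010 → (cmp)
[4] flags=0010 EQ?F → skip
[5] flags=0010 CS?T → r3=0x73
[6] flags=0010 GE?T → r1=0x73

FIX = (r1, 0x73)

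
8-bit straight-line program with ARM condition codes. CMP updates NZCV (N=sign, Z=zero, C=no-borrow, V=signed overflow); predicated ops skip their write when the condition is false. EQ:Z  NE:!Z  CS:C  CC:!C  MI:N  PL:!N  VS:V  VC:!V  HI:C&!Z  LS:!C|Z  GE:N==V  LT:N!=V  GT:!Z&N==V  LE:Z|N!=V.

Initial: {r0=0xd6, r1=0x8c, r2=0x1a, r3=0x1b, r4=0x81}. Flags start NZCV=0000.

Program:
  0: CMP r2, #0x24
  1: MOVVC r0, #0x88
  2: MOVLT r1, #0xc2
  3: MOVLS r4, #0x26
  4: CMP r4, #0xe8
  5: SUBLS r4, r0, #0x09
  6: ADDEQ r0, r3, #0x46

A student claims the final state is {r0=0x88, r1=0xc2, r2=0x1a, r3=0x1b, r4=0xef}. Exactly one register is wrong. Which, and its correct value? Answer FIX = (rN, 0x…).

FIX = (r4, 0x7f)

[0] flags=1000 → (cmp)
[1] flags=1000 VC?T → r0=0x88
[2] flags=1000 LT?T → r1=0xc2
[3] flags=1000 LS?T → r4=0x26
[4] flags=0000 → (cmp)
[5] flags=0000 LS?T → r4=0x7f
[6] flags=0000 EQ?F → skip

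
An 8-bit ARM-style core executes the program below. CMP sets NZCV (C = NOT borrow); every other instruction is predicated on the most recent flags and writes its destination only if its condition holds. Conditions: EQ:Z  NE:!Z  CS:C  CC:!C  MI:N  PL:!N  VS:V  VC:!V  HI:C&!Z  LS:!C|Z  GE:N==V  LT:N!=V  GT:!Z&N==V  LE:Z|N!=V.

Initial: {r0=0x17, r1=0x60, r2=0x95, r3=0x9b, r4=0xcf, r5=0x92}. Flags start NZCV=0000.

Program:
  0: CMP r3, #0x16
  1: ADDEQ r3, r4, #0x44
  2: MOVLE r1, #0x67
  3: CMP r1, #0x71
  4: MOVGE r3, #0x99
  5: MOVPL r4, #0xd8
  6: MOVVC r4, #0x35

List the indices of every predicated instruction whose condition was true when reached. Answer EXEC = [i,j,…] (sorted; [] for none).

EXEC = [2,6]

[0] flags=1010 → (cmp)
[1] flags=1010 EQ?F → skip
[2] flags=1010 LE?T → r1=0x67
[3] flags=1000 → (cmp)
[4] flags=1000 GE?F → skip
[5] flags=1000 PL?F → skip
[6] flags=1000 VC?T → r4=0x35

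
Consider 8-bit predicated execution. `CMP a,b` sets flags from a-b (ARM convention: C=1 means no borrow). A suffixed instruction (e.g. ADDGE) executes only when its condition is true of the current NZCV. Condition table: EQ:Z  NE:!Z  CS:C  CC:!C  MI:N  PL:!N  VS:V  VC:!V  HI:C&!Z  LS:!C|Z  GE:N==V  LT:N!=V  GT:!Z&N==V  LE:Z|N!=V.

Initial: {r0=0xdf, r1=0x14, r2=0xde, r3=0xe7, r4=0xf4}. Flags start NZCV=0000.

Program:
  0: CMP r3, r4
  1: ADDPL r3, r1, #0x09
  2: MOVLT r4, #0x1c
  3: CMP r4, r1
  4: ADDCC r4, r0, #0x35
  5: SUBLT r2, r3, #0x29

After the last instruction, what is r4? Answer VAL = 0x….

VAL = 0x1c

[0] flags=1000 → (cmp)
[1] flags=1000 PL?F → skip
[2] flags=1000 LT?T → r4=0x1c
[3] flags=0010 → (cmp)
[4] flags=0010 CC?F → skip
[5] flags=0010 LT?F → skip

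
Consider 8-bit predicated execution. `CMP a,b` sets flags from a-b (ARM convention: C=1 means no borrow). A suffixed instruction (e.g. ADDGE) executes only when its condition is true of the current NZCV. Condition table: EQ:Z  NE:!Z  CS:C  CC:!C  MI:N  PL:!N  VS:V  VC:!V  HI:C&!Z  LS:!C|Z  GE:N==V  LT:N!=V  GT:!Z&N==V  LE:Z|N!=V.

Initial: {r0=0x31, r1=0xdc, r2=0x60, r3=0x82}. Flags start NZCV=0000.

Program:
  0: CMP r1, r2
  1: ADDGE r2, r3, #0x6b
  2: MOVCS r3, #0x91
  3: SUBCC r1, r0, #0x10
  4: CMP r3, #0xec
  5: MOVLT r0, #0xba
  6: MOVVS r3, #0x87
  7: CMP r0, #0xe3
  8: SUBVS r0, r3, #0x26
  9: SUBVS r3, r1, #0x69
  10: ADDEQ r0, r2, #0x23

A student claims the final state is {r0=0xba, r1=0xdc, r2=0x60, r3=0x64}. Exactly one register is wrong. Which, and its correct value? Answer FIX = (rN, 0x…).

FIX = (r3, 0x91)

0: ✓ CMP  NZCV=0011
1: · ADDGE
2: ✓ MOVCS  r3←0x91
3: · SUBCC
4: ✓ CMP  NZCV=1000
5: ✓ MOVLT  r0←0xba
6: · MOVVS
7: ✓ CMP  NZCV=1000
8: · SUBVS
9: · SUBVS
10: · ADDEQ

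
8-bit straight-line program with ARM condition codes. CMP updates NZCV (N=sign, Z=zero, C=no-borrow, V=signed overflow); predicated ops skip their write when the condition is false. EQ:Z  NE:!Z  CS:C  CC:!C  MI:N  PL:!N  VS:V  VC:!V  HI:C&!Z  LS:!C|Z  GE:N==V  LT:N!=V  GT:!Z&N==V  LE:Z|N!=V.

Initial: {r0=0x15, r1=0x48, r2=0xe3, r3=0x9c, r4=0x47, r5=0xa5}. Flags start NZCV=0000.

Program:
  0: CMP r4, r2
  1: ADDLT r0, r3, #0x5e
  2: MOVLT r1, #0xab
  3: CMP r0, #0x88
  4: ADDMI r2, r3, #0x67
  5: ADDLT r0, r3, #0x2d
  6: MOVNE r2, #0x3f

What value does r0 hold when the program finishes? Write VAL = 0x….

0: ✓ CMP  NZCV=0000
1: · ADDLT
2: · MOVLT
3: ✓ CMP  NZCV=1001
4: ✓ ADDMI  r2←0x03
5: · ADDLT
6: ✓ MOVNE  r2←0x3f

VAL = 0x15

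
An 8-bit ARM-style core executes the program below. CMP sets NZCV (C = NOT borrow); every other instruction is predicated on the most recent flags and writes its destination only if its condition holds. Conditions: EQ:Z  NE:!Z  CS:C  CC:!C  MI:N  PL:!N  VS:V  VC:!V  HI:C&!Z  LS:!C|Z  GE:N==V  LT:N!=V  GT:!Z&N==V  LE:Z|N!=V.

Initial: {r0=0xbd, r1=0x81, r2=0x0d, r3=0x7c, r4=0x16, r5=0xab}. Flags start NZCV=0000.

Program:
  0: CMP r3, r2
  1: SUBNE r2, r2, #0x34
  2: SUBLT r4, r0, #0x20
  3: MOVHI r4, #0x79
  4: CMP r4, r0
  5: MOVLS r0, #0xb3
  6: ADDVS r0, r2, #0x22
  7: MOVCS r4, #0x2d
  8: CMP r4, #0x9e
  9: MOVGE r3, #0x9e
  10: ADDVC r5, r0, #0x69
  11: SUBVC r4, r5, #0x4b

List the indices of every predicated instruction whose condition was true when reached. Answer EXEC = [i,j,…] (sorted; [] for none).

[0] flags=0010 → (cmp)
[1] flags=0010 NE?T → r2=0xd9
[2] flags=0010 LT?F → skip
[3] flags=0010 HI?T → r4=0x79
[4] flags=1001 → (cmp)
[5] flags=1001 LS?T → r0=0xb3
[6] flags=1001 VS?T → r0=0xfb
[7] flags=1001 CS?F → skip
[8] flags=1001 → (cmp)
[9] flags=1001 GE?T → r3=0x9e
[10] flags=1001 VC?F → skip
[11] flags=1001 VC?F → skip

EXEC = [1,3,5,6,9]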